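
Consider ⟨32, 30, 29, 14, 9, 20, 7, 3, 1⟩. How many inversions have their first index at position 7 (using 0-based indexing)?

1 such element

The element at index 7 is 3.
Elements after it: 1
Those smaller than 3: 1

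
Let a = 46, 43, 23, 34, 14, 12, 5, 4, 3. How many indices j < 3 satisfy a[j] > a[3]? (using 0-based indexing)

2 such elements

The element at index 3 is 34.
Elements before it: 46, 43, 23
Those larger than 34: 46, 43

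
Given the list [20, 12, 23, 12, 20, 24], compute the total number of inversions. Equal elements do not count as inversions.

4

For each element, count later entries that are smaller:
20 → 12, 12 → 2
12 → none → 0
23 → 12, 20 → 2
12 → none → 0
20 → none → 0
24 → none → 0
Sum: 2 + 0 + 2 + 0 + 0 + 0 = 4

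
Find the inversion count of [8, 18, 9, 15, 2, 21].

Count, for each position, how many later elements it exceeds:
8: 1
18: 3
9: 1
15: 1
2: 0
21: 0
Sum: 1 + 3 + 1 + 1 + 0 + 0 = 6

There are 6 inversions.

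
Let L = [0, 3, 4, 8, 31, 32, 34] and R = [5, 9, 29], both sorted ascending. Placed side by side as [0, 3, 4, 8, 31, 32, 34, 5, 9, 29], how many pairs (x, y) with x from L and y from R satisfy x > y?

10

Count, for every r in R, how many entries of L exceed r:
r = 5: 8, 31, 32, 34 → 4
r = 9: 31, 32, 34 → 3
r = 29: 31, 32, 34 → 3
Cross-inversions: 4 + 3 + 3 = 10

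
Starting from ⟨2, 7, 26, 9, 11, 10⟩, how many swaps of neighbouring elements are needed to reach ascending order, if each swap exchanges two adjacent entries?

Minimum adjacent swaps = number of inversions (each swap of adjacent out-of-order elements removes one inversion and no swap can remove more).
Count inversions — for each element, later elements that are smaller:
2: none → 0
7: none → 0
26: 9, 11, 10 → 3
9: none → 0
11: 10 → 1
10: none → 0
Total inversions: 0 + 0 + 3 + 0 + 1 + 0 = 4

4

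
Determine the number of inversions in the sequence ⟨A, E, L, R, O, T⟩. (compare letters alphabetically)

1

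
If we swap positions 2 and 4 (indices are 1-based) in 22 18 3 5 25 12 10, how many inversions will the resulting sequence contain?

Positions 2 and 4 hold 18 and 5; after swapping, the array is [22, 5, 3, 18, 25, 12, 10].
Count, for each position, how many later elements it exceeds:
22 → 5, 3, 18, 12, 10 → 5
5 → 3 → 1
3 → none → 0
18 → 12, 10 → 2
25 → 12, 10 → 2
12 → 10 → 1
10 → none → 0
Sum: 5 + 1 + 0 + 2 + 2 + 1 + 0 = 11

11 inversions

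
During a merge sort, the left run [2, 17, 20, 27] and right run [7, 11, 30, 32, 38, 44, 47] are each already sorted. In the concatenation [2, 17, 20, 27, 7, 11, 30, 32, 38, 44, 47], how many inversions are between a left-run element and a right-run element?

For each element r of the right run, count left-run elements greater than r:
r = 7: 17, 20, 27 → 3
r = 11: 17, 20, 27 → 3
r = 30: none → 0
r = 32: none → 0
r = 38: none → 0
r = 44: none → 0
r = 47: none → 0
Cross-inversions: 3 + 3 + 0 + 0 + 0 + 0 + 0 = 6

6 cross-inversions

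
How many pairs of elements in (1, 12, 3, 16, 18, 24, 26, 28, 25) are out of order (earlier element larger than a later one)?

3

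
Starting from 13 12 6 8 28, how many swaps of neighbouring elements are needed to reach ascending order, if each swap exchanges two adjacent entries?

Each adjacent swap fixes exactly one inversion, so the minimum swap count equals the number of inversions.
Count inversions — for each element, later elements that are smaller:
13: 12, 6, 8 → 3
12: 6, 8 → 2
6: none → 0
8: none → 0
28: none → 0
Total inversions: 3 + 2 + 0 + 0 + 0 = 5

Swaps: 5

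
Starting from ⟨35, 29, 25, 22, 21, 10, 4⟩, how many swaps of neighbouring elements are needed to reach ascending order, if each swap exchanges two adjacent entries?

21

Each adjacent swap fixes exactly one inversion, so the minimum swap count equals the number of inversions.
Count inversions — for each element, later elements that are smaller:
35: 29, 25, 22, 21, 10, 4 → 6
29: 25, 22, 21, 10, 4 → 5
25: 22, 21, 10, 4 → 4
22: 21, 10, 4 → 3
21: 10, 4 → 2
10: 4 → 1
4: none → 0
Total inversions: 6 + 5 + 4 + 3 + 2 + 1 + 0 = 21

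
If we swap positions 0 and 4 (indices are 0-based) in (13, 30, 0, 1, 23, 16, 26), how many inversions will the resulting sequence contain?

Positions 0 and 4 hold 13 and 23; after swapping, the array is [23, 30, 0, 1, 13, 16, 26].
Element-by-element contributions:
23 → 0, 1, 13, 16 → 4
30 → 0, 1, 13, 16, 26 → 5
0 → none → 0
1 → none → 0
13 → none → 0
16 → none → 0
26 → none → 0
Sum: 4 + 5 + 0 + 0 + 0 + 0 + 0 = 9

Inversions: 9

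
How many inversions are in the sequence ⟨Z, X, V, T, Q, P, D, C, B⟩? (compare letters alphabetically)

Element-by-element contributions:
Z → X, V, T, Q, P, D, C, B → 8
X → V, T, Q, P, D, C, B → 7
V → T, Q, P, D, C, B → 6
T → Q, P, D, C, B → 5
Q → P, D, C, B → 4
P → D, C, B → 3
D → C, B → 2
C → B → 1
B → none → 0
Sum: 8 + 7 + 6 + 5 + 4 + 3 + 2 + 1 + 0 = 36

36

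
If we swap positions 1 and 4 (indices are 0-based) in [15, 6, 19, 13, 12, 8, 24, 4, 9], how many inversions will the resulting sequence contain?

23 inversions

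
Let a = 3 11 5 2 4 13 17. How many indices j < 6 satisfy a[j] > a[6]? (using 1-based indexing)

0

The element at index 6 is 13.
Elements before it: 3, 11, 5, 2, 4
None of them are larger than 13.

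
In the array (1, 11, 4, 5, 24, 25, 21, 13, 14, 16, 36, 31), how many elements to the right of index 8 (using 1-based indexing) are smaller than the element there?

0

The element at index 8 is 13.
Elements after it: 14, 16, 36, 31
None of them are smaller than 13.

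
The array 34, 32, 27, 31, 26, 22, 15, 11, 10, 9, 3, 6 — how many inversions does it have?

64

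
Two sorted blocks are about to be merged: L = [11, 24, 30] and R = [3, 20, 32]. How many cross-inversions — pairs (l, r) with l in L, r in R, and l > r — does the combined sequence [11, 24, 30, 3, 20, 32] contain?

5 cross-inversions

For each element r of the right run, count left-run elements greater than r:
r = 3: 11, 24, 30 → 3
r = 20: 24, 30 → 2
r = 32: none → 0
Cross-inversions: 3 + 2 + 0 = 5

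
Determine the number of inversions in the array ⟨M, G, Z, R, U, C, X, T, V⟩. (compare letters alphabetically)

14 inversions

Element-by-element contributions:
M → G, C → 2
G → C → 1
Z → R, U, C, X, T, V → 6
R → C → 1
U → C, T → 2
C → none → 0
X → T, V → 2
T → none → 0
V → none → 0
Sum: 2 + 1 + 6 + 1 + 2 + 0 + 2 + 0 + 0 = 14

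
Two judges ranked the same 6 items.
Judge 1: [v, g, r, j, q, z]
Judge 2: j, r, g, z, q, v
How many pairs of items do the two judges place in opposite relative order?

Assign each item its position (1..6) in the first ordering, then rewrite the second ordering as that position sequence:
positions: v→1, g→2, r→3, j→4, q→5, z→6
second ordering as positions: [4, 3, 2, 6, 5, 1]
Discordant pairs = inversions in this position sequence.
4: 3, 2, 1 → 3
3: 2, 1 → 2
2: 1 → 1
6: 5, 1 → 2
5: 1 → 1
1: 0
Total: 3 + 2 + 1 + 2 + 1 + 0 = 9

9 discordant pairs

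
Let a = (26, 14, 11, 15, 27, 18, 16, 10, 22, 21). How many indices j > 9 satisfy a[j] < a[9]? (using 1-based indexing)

1

The element at index 9 is 22.
Elements after it: 21
Those smaller than 22: 21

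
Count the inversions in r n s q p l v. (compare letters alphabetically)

Inversion pairs (indices are 1-based):
(1,2): r > n
(1,4): r > q
(1,5): r > p
(1,6): r > l
(2,6): n > l
(3,4): s > q
(3,5): s > p
(3,6): s > l
(4,5): q > p
(4,6): q > l
(5,6): p > l
That's 11 pairs.

Out-of-order pairs: 11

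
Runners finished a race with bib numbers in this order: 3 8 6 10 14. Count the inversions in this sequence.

1

Listing every pair i<j with a[i]>a[j] (using 0-based positions):
(1,2): 8 > 6
That's 1 pair.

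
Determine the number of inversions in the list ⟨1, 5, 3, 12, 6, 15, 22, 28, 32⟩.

2 inversions

Sweep left to right; for each value list the smaller values that follow it:
1 → none → 0
5 → 3 → 1
3 → none → 0
12 → 6 → 1
6 → none → 0
15 → none → 0
22 → none → 0
28 → none → 0
32 → none → 0
Sum: 0 + 1 + 0 + 1 + 0 + 0 + 0 + 0 + 0 = 2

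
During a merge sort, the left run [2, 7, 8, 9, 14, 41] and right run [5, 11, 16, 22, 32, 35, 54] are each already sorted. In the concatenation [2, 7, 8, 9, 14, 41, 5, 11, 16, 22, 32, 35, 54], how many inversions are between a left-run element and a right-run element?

Count, for every r in R, how many entries of L exceed r:
r = 5: 7, 8, 9, 14, 41 → 5
r = 11: 14, 41 → 2
r = 16: 41 → 1
r = 22: 41 → 1
r = 32: 41 → 1
r = 35: 41 → 1
r = 54: none → 0
Cross-inversions: 5 + 2 + 1 + 1 + 1 + 1 + 0 = 11

11 cross-inversions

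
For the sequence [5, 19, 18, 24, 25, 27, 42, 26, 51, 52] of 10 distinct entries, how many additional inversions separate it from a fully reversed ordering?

42 inversions short

Maximum inversions for 10 distinct elements is C(10, 2) = 10·9/2 = 45.
Current inversions — for each element, count later smaller elements:
5: 0
19: 1
18: 0
24: 0
25: 0
27: 1
42: 1
26: 0
51: 0
52: 0
Current total: 0 + 1 + 0 + 0 + 0 + 1 + 1 + 0 + 0 + 0 = 3
Shortfall: 45 − 3 = 42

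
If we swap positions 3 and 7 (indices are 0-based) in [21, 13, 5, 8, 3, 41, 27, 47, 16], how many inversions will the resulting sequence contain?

19 inversions

Positions 3 and 7 hold 8 and 47; after swapping, the array is [21, 13, 5, 47, 3, 41, 27, 8, 16].
For each element, count later entries that are smaller:
21: 5
13: 3
5: 1
47: 5
3: 0
41: 3
27: 2
8: 0
16: 0
Sum: 5 + 3 + 1 + 5 + 0 + 3 + 2 + 0 + 0 = 19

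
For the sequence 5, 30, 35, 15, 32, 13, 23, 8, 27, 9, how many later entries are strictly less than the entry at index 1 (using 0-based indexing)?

6

The element at index 1 is 30.
Elements after it: 35, 15, 32, 13, 23, 8, 27, 9
Those smaller than 30: 15, 13, 23, 8, 27, 9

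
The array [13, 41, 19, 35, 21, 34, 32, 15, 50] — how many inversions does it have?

15

For each element, count later entries that are smaller:
13: 0
41: 6
19: 1
35: 4
21: 1
34: 2
32: 1
15: 0
50: 0
Sum: 0 + 6 + 1 + 4 + 1 + 2 + 1 + 0 + 0 = 15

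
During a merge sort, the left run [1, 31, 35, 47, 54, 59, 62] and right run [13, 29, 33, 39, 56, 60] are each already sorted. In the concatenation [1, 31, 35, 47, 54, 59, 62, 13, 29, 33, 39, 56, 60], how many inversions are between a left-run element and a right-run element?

Take each right-half value and tally the left-half values above it:
r = 13: 31, 35, 47, 54, 59, 62 → 6
r = 29: 31, 35, 47, 54, 59, 62 → 6
r = 33: 35, 47, 54, 59, 62 → 5
r = 39: 47, 54, 59, 62 → 4
r = 56: 59, 62 → 2
r = 60: 62 → 1
Cross-inversions: 6 + 6 + 5 + 4 + 2 + 1 = 24

24 cross-inversions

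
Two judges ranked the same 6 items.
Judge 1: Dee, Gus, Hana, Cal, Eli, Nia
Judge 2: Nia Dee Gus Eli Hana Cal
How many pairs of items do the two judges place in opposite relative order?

Assign each item its position (1..6) in the first ordering, then rewrite the second ordering as that position sequence:
positions: Dee→1, Gus→2, Hana→3, Cal→4, Eli→5, Nia→6
second ordering as positions: [6, 1, 2, 5, 3, 4]
Discordant pairs = inversions in this position sequence.
6: 1, 2, 5, 3, 4 → 5
1: 0
2: 0
5: 3, 4 → 2
3: 0
4: 0
Total: 5 + 0 + 0 + 2 + 0 + 0 = 7

7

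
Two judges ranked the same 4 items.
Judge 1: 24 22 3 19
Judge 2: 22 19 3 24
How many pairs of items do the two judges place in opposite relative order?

Assign each item its position (1..4) in the first ordering, then rewrite the second ordering as that position sequence:
positions: 24→1, 22→2, 3→3, 19→4
second ordering as positions: [2, 4, 3, 1]
Discordant pairs = inversions in this position sequence.
2: 1 → 1
4: 3, 1 → 2
3: 1 → 1
1: 0
Total: 1 + 2 + 1 + 0 = 4

There are 4 discordant pairs.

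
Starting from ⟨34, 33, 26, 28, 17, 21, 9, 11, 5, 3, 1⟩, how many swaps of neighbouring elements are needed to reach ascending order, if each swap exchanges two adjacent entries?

52

Minimum adjacent swaps = number of inversions (each swap of adjacent out-of-order elements removes one inversion and no swap can remove more).
Count inversions — for each element, later elements that are smaller:
34: 33, 26, 28, 17, 21, 9, 11, 5, 3, 1 → 10
33: 26, 28, 17, 21, 9, 11, 5, 3, 1 → 9
26: 17, 21, 9, 11, 5, 3, 1 → 7
28: 17, 21, 9, 11, 5, 3, 1 → 7
17: 9, 11, 5, 3, 1 → 5
21: 9, 11, 5, 3, 1 → 5
9: 5, 3, 1 → 3
11: 5, 3, 1 → 3
5: 3, 1 → 2
3: 1 → 1
1: none → 0
Total inversions: 10 + 9 + 7 + 7 + 5 + 5 + 3 + 3 + 2 + 1 + 0 = 52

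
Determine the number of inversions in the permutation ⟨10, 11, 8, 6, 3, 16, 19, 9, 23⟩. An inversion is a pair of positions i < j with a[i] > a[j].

Sweep left to right; for each value list the smaller values that follow it:
10 → 8, 6, 3, 9 → 4
11 → 8, 6, 3, 9 → 4
8 → 6, 3 → 2
6 → 3 → 1
3 → none → 0
16 → 9 → 1
19 → 9 → 1
9 → none → 0
23 → none → 0
Sum: 4 + 4 + 2 + 1 + 0 + 1 + 1 + 0 + 0 = 13

13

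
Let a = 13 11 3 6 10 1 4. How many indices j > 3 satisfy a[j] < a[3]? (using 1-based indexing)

1

The element at index 3 is 3.
Elements after it: 6, 10, 1, 4
Those smaller than 3: 1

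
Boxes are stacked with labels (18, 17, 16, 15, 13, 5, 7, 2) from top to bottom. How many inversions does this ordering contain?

27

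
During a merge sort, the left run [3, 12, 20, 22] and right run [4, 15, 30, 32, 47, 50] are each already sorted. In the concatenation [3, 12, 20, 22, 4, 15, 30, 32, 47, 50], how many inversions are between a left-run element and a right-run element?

Take each right-half value and tally the left-half values above it:
r = 4: 12, 20, 22 → 3
r = 15: 20, 22 → 2
r = 30: none → 0
r = 32: none → 0
r = 47: none → 0
r = 50: none → 0
Cross-inversions: 3 + 2 + 0 + 0 + 0 + 0 = 5

Split inversions: 5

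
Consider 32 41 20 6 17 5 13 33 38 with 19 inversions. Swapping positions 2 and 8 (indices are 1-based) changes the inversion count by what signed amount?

-1

Positions 2 and 8 hold 41 and 33; after swapping, the array is [32, 33, 20, 6, 17, 5, 13, 41, 38].
Sweep left to right; for each value list the smaller values that follow it:
32 → 20, 6, 17, 5, 13 → 5
33 → 20, 6, 17, 5, 13 → 5
20 → 6, 17, 5, 13 → 4
6 → 5 → 1
17 → 5, 13 → 2
5 → none → 0
13 → none → 0
41 → 38 → 1
38 → none → 0
Sum: 5 + 5 + 4 + 1 + 2 + 0 + 0 + 1 + 0 = 18
Change: 18 − 19 = -1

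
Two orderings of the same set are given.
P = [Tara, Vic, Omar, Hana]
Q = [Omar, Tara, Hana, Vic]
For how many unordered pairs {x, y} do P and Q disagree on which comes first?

3 disagreeing pairs

Assign each item its position (1..4) in the first ordering, then rewrite the second ordering as that position sequence:
positions: Tara→1, Vic→2, Omar→3, Hana→4
second ordering as positions: [3, 1, 4, 2]
Discordant pairs = inversions in this position sequence.
3: 1, 2 → 2
1: 0
4: 2 → 1
2: 0
Total: 2 + 0 + 1 + 0 = 3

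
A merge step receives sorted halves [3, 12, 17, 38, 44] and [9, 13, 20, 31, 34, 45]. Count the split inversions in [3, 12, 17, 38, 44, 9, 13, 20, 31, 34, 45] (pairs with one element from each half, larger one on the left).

For each element r of the right run, count left-run elements greater than r:
r = 9: 12, 17, 38, 44 → 4
r = 13: 17, 38, 44 → 3
r = 20: 38, 44 → 2
r = 31: 38, 44 → 2
r = 34: 38, 44 → 2
r = 45: none → 0
Cross-inversions: 4 + 3 + 2 + 2 + 2 + 0 = 13

13 split inversions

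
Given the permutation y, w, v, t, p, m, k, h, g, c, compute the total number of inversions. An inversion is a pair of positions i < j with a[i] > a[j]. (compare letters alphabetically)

45

For each element, count later entries that are smaller:
y: 9
w: 8
v: 7
t: 6
p: 5
m: 4
k: 3
h: 2
g: 1
c: 0
Sum: 9 + 8 + 7 + 6 + 5 + 4 + 3 + 2 + 1 + 0 = 45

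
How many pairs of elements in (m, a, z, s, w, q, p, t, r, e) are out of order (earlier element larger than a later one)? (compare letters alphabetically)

For each element, count later entries that are smaller:
m: 2
a: 0
z: 7
s: 4
w: 5
q: 2
p: 1
t: 2
r: 1
e: 0
Sum: 2 + 0 + 7 + 4 + 5 + 2 + 1 + 2 + 1 + 0 = 24

24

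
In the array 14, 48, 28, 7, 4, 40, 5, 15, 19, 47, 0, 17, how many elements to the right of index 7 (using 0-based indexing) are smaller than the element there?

1

The element at index 7 is 15.
Elements after it: 19, 47, 0, 17
Those smaller than 15: 0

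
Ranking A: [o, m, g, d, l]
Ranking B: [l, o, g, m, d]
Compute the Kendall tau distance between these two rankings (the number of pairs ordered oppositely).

There are 5 discordant pairs.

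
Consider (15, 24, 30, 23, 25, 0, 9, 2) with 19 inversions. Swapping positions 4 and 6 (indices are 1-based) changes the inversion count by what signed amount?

Positions 4 and 6 hold 23 and 0; after swapping, the array is [15, 24, 30, 0, 25, 23, 9, 2].
Element-by-element contributions:
15 → 0, 9, 2 → 3
24 → 0, 23, 9, 2 → 4
30 → 0, 25, 23, 9, 2 → 5
0 → none → 0
25 → 23, 9, 2 → 3
23 → 9, 2 → 2
9 → 2 → 1
2 → none → 0
Sum: 3 + 4 + 5 + 0 + 3 + 2 + 1 + 0 = 18
Change: 18 − 19 = -1

-1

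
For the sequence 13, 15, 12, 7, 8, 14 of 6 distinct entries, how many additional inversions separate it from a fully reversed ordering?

6

Maximum inversions for 6 distinct elements is C(6, 2) = 6·5/2 = 15.
Current inversions — for each element, count later smaller elements:
13: 3
15: 4
12: 2
7: 0
8: 0
14: 0
Current total: 3 + 4 + 2 + 0 + 0 + 0 = 9
Shortfall: 15 − 9 = 6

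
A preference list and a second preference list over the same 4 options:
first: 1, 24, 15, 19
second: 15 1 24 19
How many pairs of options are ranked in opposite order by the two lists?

2 pairs

Assign each item its position (1..4) in the first ordering, then rewrite the second ordering as that position sequence:
positions: 1→1, 24→2, 15→3, 19→4
second ordering as positions: [3, 1, 2, 4]
Discordant pairs = inversions in this position sequence.
3: 1, 2 → 2
1: 0
2: 0
4: 0
Total: 2 + 0 + 0 + 0 = 2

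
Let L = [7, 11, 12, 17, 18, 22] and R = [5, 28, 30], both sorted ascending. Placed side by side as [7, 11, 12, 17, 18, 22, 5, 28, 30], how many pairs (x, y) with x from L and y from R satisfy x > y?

For each element r of the right run, count left-run elements greater than r:
r = 5: 7, 11, 12, 17, 18, 22 → 6
r = 28: none → 0
r = 30: none → 0
Cross-inversions: 6 + 0 + 0 = 6

Cross-inversions: 6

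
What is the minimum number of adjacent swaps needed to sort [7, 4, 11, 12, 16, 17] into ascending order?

The minimum number of adjacent swaps to sort an array equals its inversion count, since every such swap removes exactly one inversion.
Count inversions — for each element, later elements that are smaller:
7: 4 → 1
4: none → 0
11: none → 0
12: none → 0
16: none → 0
17: none → 0
Total inversions: 1 + 0 + 0 + 0 + 0 + 0 = 1

1 adjacent swap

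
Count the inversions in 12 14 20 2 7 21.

Inversions: 6

Element-by-element contributions:
12: 2
14: 2
20: 2
2: 0
7: 0
21: 0
Sum: 2 + 2 + 2 + 0 + 0 + 0 = 6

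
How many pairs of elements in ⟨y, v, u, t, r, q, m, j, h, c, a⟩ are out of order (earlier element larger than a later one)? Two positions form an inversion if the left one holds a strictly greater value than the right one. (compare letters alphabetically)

For each element, count later entries that are smaller:
y: 10
v: 9
u: 8
t: 7
r: 6
q: 5
m: 4
j: 3
h: 2
c: 1
a: 0
Sum: 10 + 9 + 8 + 7 + 6 + 5 + 4 + 3 + 2 + 1 + 0 = 55

55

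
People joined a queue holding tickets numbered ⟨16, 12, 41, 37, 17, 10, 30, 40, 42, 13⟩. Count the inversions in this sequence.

Sweep left to right; for each value list the smaller values that follow it:
16: 3
12: 1
41: 6
37: 4
17: 2
10: 0
30: 1
40: 1
42: 1
13: 0
Sum: 3 + 1 + 6 + 4 + 2 + 0 + 1 + 1 + 1 + 0 = 19

19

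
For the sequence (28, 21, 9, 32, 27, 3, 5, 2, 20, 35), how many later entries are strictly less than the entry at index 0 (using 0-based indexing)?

7

The element at index 0 is 28.
Elements after it: 21, 9, 32, 27, 3, 5, 2, 20, 35
Those smaller than 28: 21, 9, 27, 3, 5, 2, 20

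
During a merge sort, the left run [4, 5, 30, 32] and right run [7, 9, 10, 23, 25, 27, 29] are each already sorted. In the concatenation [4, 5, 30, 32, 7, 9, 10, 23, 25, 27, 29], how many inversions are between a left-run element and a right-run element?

14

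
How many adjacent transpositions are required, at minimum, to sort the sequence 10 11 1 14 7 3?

9 adjacent swaps

The minimum number of adjacent swaps to sort an array equals its inversion count, since every such swap removes exactly one inversion.
Count inversions — for each element, later elements that are smaller:
10: 1, 7, 3 → 3
11: 1, 7, 3 → 3
1: none → 0
14: 7, 3 → 2
7: 3 → 1
3: none → 0
Total inversions: 3 + 3 + 0 + 2 + 1 + 0 = 9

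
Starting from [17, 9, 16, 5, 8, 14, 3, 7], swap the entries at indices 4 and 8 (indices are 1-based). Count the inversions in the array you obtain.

Positions 4 and 8 hold 5 and 7; after swapping, the array is [17, 9, 16, 7, 8, 14, 3, 5].
Sweep left to right; for each value list the smaller values that follow it:
17 → 9, 16, 7, 8, 14, 3, 5 → 7
9 → 7, 8, 3, 5 → 4
16 → 7, 8, 14, 3, 5 → 5
7 → 3, 5 → 2
8 → 3, 5 → 2
14 → 3, 5 → 2
3 → none → 0
5 → none → 0
Sum: 7 + 4 + 5 + 2 + 2 + 2 + 0 + 0 = 22

22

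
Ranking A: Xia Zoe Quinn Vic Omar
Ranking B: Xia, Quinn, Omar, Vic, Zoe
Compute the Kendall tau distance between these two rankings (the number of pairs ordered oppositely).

4 discordant pairs

Assign each item its position (1..5) in the first ordering, then rewrite the second ordering as that position sequence:
positions: Xia→1, Zoe→2, Quinn→3, Vic→4, Omar→5
second ordering as positions: [1, 3, 5, 4, 2]
Discordant pairs = inversions in this position sequence.
1: 0
3: 2 → 1
5: 4, 2 → 2
4: 2 → 1
2: 0
Total: 0 + 1 + 2 + 1 + 0 = 4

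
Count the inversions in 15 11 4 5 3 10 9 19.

14

Element-by-element contributions:
15 → 11, 4, 5, 3, 10, 9 → 6
11 → 4, 5, 3, 10, 9 → 5
4 → 3 → 1
5 → 3 → 1
3 → none → 0
10 → 9 → 1
9 → none → 0
19 → none → 0
Sum: 6 + 5 + 1 + 1 + 0 + 1 + 0 + 0 = 14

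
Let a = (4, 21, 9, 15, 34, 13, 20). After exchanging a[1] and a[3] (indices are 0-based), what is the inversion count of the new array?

Positions 1 and 3 hold 21 and 15; after swapping, the array is [4, 15, 9, 21, 34, 13, 20].
Count, for each position, how many later elements it exceeds:
4: 0
15: 2
9: 0
21: 2
34: 2
13: 0
20: 0
Sum: 0 + 2 + 0 + 2 + 2 + 0 + 0 = 6

There are 6 inversions.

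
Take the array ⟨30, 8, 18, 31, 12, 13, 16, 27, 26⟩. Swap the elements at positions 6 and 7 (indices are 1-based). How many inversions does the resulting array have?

Positions 6 and 7 hold 13 and 16; after swapping, the array is [30, 8, 18, 31, 12, 16, 13, 27, 26].
Element-by-element contributions:
30: 7
8: 0
18: 3
31: 5
12: 0
16: 1
13: 0
27: 1
26: 0
Sum: 7 + 0 + 3 + 5 + 0 + 1 + 0 + 1 + 0 = 17

Inversions: 17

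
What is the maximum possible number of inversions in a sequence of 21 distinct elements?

The maximum occurs when the array is in strictly decreasing order: every one of the C(21, 2) pairs is inverted.
C(21, 2) = 21·20/2 = 210

210 inversions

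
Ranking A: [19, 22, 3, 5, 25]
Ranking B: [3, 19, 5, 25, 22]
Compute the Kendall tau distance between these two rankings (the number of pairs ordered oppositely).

4

Assign each item its position (1..5) in the first ordering, then rewrite the second ordering as that position sequence:
positions: 19→1, 22→2, 3→3, 5→4, 25→5
second ordering as positions: [3, 1, 4, 5, 2]
Discordant pairs = inversions in this position sequence.
3: 1, 2 → 2
1: 0
4: 2 → 1
5: 2 → 1
2: 0
Total: 2 + 0 + 1 + 1 + 0 = 4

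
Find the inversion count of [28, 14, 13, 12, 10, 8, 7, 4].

Sweep left to right; for each value list the smaller values that follow it:
28 → 14, 13, 12, 10, 8, 7, 4 → 7
14 → 13, 12, 10, 8, 7, 4 → 6
13 → 12, 10, 8, 7, 4 → 5
12 → 10, 8, 7, 4 → 4
10 → 8, 7, 4 → 3
8 → 7, 4 → 2
7 → 4 → 1
4 → none → 0
Sum: 7 + 6 + 5 + 4 + 3 + 2 + 1 + 0 = 28

Inversions: 28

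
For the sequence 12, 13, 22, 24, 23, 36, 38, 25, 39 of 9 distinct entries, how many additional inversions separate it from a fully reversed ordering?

33 inversions short

Maximum inversions for 9 distinct elements is C(9, 2) = 9·8/2 = 36.
Current inversions — for each element, count later smaller elements:
12: 0
13: 0
22: 0
24: 1
23: 0
36: 1
38: 1
25: 0
39: 0
Current total: 0 + 0 + 0 + 1 + 0 + 1 + 1 + 0 + 0 = 3
Shortfall: 36 − 3 = 33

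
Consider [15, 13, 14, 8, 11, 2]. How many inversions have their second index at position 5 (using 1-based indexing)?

The element at index 5 is 11.
Elements before it: 15, 13, 14, 8
Those larger than 11: 15, 13, 14

3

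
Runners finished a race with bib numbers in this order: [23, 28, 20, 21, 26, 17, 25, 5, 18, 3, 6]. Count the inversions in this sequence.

42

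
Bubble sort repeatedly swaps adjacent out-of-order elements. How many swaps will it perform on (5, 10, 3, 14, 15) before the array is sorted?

There are 2 adjacent swaps.

Each adjacent swap fixes exactly one inversion, so the minimum swap count equals the number of inversions.
Count inversions — for each element, later elements that are smaller:
5: 3 → 1
10: 3 → 1
3: none → 0
14: none → 0
15: none → 0
Total inversions: 1 + 1 + 0 + 0 + 0 = 2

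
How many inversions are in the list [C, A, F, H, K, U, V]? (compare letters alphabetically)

1

Inversion pairs (indices are 1-based):
(1,2): C > A
That's 1 pair.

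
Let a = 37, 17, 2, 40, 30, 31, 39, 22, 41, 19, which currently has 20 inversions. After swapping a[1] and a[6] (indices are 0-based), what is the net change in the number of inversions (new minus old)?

+5

Positions 1 and 6 hold 17 and 39; after swapping, the array is [37, 39, 2, 40, 30, 31, 17, 22, 41, 19].
For each element, count later entries that are smaller:
37 → 2, 30, 31, 17, 22, 19 → 6
39 → 2, 30, 31, 17, 22, 19 → 6
2 → none → 0
40 → 30, 31, 17, 22, 19 → 5
30 → 17, 22, 19 → 3
31 → 17, 22, 19 → 3
17 → none → 0
22 → 19 → 1
41 → 19 → 1
19 → none → 0
Sum: 6 + 6 + 0 + 5 + 3 + 3 + 0 + 1 + 1 + 0 = 25
Change: 25 − 20 = +5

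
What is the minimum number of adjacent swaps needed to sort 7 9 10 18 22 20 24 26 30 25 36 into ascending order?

Adjacent swaps: 3

Each adjacent swap fixes exactly one inversion, so the minimum swap count equals the number of inversions.
Count inversions — for each element, later elements that are smaller:
7: none → 0
9: none → 0
10: none → 0
18: none → 0
22: 20 → 1
20: none → 0
24: none → 0
26: 25 → 1
30: 25 → 1
25: none → 0
36: none → 0
Total inversions: 0 + 0 + 0 + 0 + 1 + 0 + 0 + 1 + 1 + 0 + 0 = 3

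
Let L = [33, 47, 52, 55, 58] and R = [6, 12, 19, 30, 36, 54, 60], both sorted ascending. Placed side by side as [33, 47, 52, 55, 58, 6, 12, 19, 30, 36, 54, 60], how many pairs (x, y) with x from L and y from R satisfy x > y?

26

Take each right-half value and tally the left-half values above it:
r = 6: 33, 47, 52, 55, 58 → 5
r = 12: 33, 47, 52, 55, 58 → 5
r = 19: 33, 47, 52, 55, 58 → 5
r = 30: 33, 47, 52, 55, 58 → 5
r = 36: 47, 52, 55, 58 → 4
r = 54: 55, 58 → 2
r = 60: none → 0
Cross-inversions: 5 + 5 + 5 + 5 + 4 + 2 + 0 = 26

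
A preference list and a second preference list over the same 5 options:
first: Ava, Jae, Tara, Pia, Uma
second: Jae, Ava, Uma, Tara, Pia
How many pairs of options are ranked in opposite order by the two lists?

Assign each item its position (1..5) in the first ordering, then rewrite the second ordering as that position sequence:
positions: Ava→1, Jae→2, Tara→3, Pia→4, Uma→5
second ordering as positions: [2, 1, 5, 3, 4]
Discordant pairs = inversions in this position sequence.
2: 1 → 1
1: 0
5: 3, 4 → 2
3: 0
4: 0
Total: 1 + 0 + 2 + 0 + 0 = 3

3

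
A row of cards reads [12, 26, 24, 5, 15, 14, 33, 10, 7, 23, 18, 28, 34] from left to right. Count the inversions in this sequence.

For each element, count later entries that are smaller:
12: 3
26: 8
24: 7
5: 0
15: 3
14: 2
33: 5
10: 1
7: 0
23: 1
18: 0
28: 0
34: 0
Sum: 3 + 8 + 7 + 0 + 3 + 2 + 5 + 1 + 0 + 1 + 0 + 0 + 0 = 30

30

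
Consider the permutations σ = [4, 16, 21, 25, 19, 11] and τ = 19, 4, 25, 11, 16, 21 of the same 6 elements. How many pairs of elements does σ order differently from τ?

Assign each item its position (1..6) in the first ordering, then rewrite the second ordering as that position sequence:
positions: 4→1, 16→2, 21→3, 25→4, 19→5, 11→6
second ordering as positions: [5, 1, 4, 6, 2, 3]
Discordant pairs = inversions in this position sequence.
5: 1, 4, 2, 3 → 4
1: 0
4: 2, 3 → 2
6: 2, 3 → 2
2: 0
3: 0
Total: 4 + 0 + 2 + 2 + 0 + 0 = 8

8 discordant pairs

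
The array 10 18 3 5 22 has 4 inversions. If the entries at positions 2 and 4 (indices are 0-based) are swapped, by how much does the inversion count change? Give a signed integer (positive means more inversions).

Positions 2 and 4 hold 3 and 22; after swapping, the array is [10, 18, 22, 5, 3].
Count, for each position, how many later elements it exceeds:
10 → 5, 3 → 2
18 → 5, 3 → 2
22 → 5, 3 → 2
5 → 3 → 1
3 → none → 0
Sum: 2 + 2 + 2 + 1 + 0 = 7
Change: 7 − 4 = +3

+3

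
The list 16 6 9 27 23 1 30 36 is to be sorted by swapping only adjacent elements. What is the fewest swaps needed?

8 swaps

Each adjacent swap fixes exactly one inversion, so the minimum swap count equals the number of inversions.
Count inversions — for each element, later elements that are smaller:
16: 6, 9, 1 → 3
6: 1 → 1
9: 1 → 1
27: 23, 1 → 2
23: 1 → 1
1: none → 0
30: none → 0
36: none → 0
Total inversions: 3 + 1 + 1 + 2 + 1 + 0 + 0 + 0 = 8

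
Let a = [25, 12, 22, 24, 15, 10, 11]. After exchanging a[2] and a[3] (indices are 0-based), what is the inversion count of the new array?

17

Positions 2 and 3 hold 22 and 24; after swapping, the array is [25, 12, 24, 22, 15, 10, 11].
For each element, count later entries that are smaller:
25 → 12, 24, 22, 15, 10, 11 → 6
12 → 10, 11 → 2
24 → 22, 15, 10, 11 → 4
22 → 15, 10, 11 → 3
15 → 10, 11 → 2
10 → none → 0
11 → none → 0
Sum: 6 + 2 + 4 + 3 + 2 + 0 + 0 = 17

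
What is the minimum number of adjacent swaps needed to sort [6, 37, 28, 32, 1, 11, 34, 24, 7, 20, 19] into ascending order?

Each adjacent swap fixes exactly one inversion, so the minimum swap count equals the number of inversions.
Count inversions — for each element, later elements that are smaller:
6: 1 → 1
37: 28, 32, 1, 11, 34, 24, 7, 20, 19 → 9
28: 1, 11, 24, 7, 20, 19 → 6
32: 1, 11, 24, 7, 20, 19 → 6
1: none → 0
11: 7 → 1
34: 24, 7, 20, 19 → 4
24: 7, 20, 19 → 3
7: none → 0
20: 19 → 1
19: none → 0
Total inversions: 1 + 9 + 6 + 6 + 0 + 1 + 4 + 3 + 0 + 1 + 0 = 31

31 swaps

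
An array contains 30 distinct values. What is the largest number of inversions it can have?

Inversions: 435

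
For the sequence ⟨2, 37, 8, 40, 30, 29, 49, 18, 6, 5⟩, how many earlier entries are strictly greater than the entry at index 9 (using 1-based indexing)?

7

The element at index 9 is 6.
Elements before it: 2, 37, 8, 40, 30, 29, 49, 18
Those larger than 6: 37, 8, 40, 30, 29, 49, 18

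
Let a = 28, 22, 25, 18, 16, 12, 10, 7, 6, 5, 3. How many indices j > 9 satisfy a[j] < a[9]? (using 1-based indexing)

2 such elements

The element at index 9 is 6.
Elements after it: 5, 3
Those smaller than 6: 5, 3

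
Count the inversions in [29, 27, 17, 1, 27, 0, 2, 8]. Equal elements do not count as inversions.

20

Element-by-element contributions:
29 → 27, 17, 1, 27, 0, 2, 8 → 7
27 → 17, 1, 0, 2, 8 → 5
17 → 1, 0, 2, 8 → 4
1 → 0 → 1
27 → 0, 2, 8 → 3
0 → none → 0
2 → none → 0
8 → none → 0
Sum: 7 + 5 + 4 + 1 + 3 + 0 + 0 + 0 = 20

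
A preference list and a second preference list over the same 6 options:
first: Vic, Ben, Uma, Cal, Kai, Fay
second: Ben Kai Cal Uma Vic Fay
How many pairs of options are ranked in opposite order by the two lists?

7

Assign each item its position (1..6) in the first ordering, then rewrite the second ordering as that position sequence:
positions: Vic→1, Ben→2, Uma→3, Cal→4, Kai→5, Fay→6
second ordering as positions: [2, 5, 4, 3, 1, 6]
Discordant pairs = inversions in this position sequence.
2: 1 → 1
5: 4, 3, 1 → 3
4: 3, 1 → 2
3: 1 → 1
1: 0
6: 0
Total: 1 + 3 + 2 + 1 + 0 + 0 = 7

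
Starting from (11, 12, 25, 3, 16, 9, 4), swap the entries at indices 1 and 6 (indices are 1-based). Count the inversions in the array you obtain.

12 inversions

Positions 1 and 6 hold 11 and 9; after swapping, the array is [9, 12, 25, 3, 16, 11, 4].
Count, for each position, how many later elements it exceeds:
9: 2
12: 3
25: 4
3: 0
16: 2
11: 1
4: 0
Sum: 2 + 3 + 4 + 0 + 2 + 1 + 0 = 12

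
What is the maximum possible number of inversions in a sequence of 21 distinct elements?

The maximum occurs when the array is in strictly decreasing order: every one of the C(21, 2) pairs is inverted.
C(21, 2) = 21·20/2 = 210

210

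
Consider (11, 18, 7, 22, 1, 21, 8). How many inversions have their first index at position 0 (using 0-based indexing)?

3

The element at index 0 is 11.
Elements after it: 18, 7, 22, 1, 21, 8
Those smaller than 11: 7, 1, 8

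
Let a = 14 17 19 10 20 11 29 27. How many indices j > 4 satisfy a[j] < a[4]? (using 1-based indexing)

0

The element at index 4 is 10.
Elements after it: 20, 11, 29, 27
None of them are smaller than 10.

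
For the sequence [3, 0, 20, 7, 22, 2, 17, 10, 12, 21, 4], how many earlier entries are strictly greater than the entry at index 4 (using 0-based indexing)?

0 such elements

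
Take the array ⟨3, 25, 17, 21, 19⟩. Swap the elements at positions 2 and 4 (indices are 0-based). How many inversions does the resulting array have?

Positions 2 and 4 hold 17 and 19; after swapping, the array is [3, 25, 19, 21, 17].
Element-by-element contributions:
3 → none → 0
25 → 19, 21, 17 → 3
19 → 17 → 1
21 → 17 → 1
17 → none → 0
Sum: 0 + 3 + 1 + 1 + 0 = 5

5 inversions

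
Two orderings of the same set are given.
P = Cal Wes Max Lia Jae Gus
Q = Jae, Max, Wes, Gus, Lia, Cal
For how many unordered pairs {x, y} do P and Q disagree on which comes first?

10 disagreeing pairs

Assign each item its position (1..6) in the first ordering, then rewrite the second ordering as that position sequence:
positions: Cal→1, Wes→2, Max→3, Lia→4, Jae→5, Gus→6
second ordering as positions: [5, 3, 2, 6, 4, 1]
Discordant pairs = inversions in this position sequence.
5: 3, 2, 4, 1 → 4
3: 2, 1 → 2
2: 1 → 1
6: 4, 1 → 2
4: 1 → 1
1: 0
Total: 4 + 2 + 1 + 2 + 1 + 0 = 10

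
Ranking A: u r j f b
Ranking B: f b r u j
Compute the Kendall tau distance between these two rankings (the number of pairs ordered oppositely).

7

Assign each item its position (1..5) in the first ordering, then rewrite the second ordering as that position sequence:
positions: u→1, r→2, j→3, f→4, b→5
second ordering as positions: [4, 5, 2, 1, 3]
Discordant pairs = inversions in this position sequence.
4: 2, 1, 3 → 3
5: 2, 1, 3 → 3
2: 1 → 1
1: 0
3: 0
Total: 3 + 3 + 1 + 0 + 0 = 7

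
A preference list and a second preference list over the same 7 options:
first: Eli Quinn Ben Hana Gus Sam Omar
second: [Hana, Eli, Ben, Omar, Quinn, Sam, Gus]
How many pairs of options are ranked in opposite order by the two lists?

Assign each item its position (1..7) in the first ordering, then rewrite the second ordering as that position sequence:
positions: Eli→1, Quinn→2, Ben→3, Hana→4, Gus→5, Sam→6, Omar→7
second ordering as positions: [4, 1, 3, 7, 2, 6, 5]
Discordant pairs = inversions in this position sequence.
4: 1, 3, 2 → 3
1: 0
3: 2 → 1
7: 2, 6, 5 → 3
2: 0
6: 5 → 1
5: 0
Total: 3 + 0 + 1 + 3 + 0 + 1 + 0 = 8

There are 8 pairs.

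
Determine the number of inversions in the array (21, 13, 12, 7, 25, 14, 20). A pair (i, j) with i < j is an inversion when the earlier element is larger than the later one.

10

Element-by-element contributions:
21 → 13, 12, 7, 14, 20 → 5
13 → 12, 7 → 2
12 → 7 → 1
7 → none → 0
25 → 14, 20 → 2
14 → none → 0
20 → none → 0
Sum: 5 + 2 + 1 + 0 + 2 + 0 + 0 = 10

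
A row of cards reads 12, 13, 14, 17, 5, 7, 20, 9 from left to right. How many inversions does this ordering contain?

13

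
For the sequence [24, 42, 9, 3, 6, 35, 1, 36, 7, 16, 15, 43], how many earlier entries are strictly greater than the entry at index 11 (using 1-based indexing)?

5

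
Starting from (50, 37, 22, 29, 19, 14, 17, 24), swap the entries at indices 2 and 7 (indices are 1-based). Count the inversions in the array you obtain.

Positions 2 and 7 hold 37 and 17; after swapping, the array is [50, 17, 22, 29, 19, 14, 37, 24].
For each element, count later entries that are smaller:
50: 7
17: 1
22: 2
29: 3
19: 1
14: 0
37: 1
24: 0
Sum: 7 + 1 + 2 + 3 + 1 + 0 + 1 + 0 = 15

15 inversions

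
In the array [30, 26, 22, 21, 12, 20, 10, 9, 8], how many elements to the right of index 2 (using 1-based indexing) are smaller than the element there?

7 such elements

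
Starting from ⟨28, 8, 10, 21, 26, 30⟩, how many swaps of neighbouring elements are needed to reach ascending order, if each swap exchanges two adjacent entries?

4

The minimum number of adjacent swaps to sort an array equals its inversion count, since every such swap removes exactly one inversion.
Count inversions — for each element, later elements that are smaller:
28: 8, 10, 21, 26 → 4
8: none → 0
10: none → 0
21: none → 0
26: none → 0
30: none → 0
Total inversions: 4 + 0 + 0 + 0 + 0 + 0 = 4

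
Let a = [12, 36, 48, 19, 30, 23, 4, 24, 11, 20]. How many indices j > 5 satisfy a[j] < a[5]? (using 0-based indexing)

3 such elements

The element at index 5 is 23.
Elements after it: 4, 24, 11, 20
Those smaller than 23: 4, 11, 20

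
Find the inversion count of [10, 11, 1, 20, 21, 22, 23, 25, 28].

Element-by-element contributions:
10 → 1 → 1
11 → 1 → 1
1 → none → 0
20 → none → 0
21 → none → 0
22 → none → 0
23 → none → 0
25 → none → 0
28 → none → 0
Sum: 1 + 1 + 0 + 0 + 0 + 0 + 0 + 0 + 0 = 2

2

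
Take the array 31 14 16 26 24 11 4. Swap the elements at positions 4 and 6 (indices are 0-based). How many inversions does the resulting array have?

Positions 4 and 6 hold 24 and 4; after swapping, the array is [31, 14, 16, 26, 4, 11, 24].
Count, for each position, how many later elements it exceeds:
31 → 14, 16, 26, 4, 11, 24 → 6
14 → 4, 11 → 2
16 → 4, 11 → 2
26 → 4, 11, 24 → 3
4 → none → 0
11 → none → 0
24 → none → 0
Sum: 6 + 2 + 2 + 3 + 0 + 0 + 0 = 13

There are 13 inversions.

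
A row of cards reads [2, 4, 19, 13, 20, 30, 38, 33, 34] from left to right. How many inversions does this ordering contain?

3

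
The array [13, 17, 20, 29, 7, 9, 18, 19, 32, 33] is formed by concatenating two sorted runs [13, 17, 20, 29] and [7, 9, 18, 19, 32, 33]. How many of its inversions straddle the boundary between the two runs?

Take each right-half value and tally the left-half values above it:
r = 7: 13, 17, 20, 29 → 4
r = 9: 13, 17, 20, 29 → 4
r = 18: 20, 29 → 2
r = 19: 20, 29 → 2
r = 32: none → 0
r = 33: none → 0
Cross-inversions: 4 + 4 + 2 + 2 + 0 + 0 = 12

12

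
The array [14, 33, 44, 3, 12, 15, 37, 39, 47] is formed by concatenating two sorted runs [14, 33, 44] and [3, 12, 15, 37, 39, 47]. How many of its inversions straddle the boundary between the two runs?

10

Count, for every r in R, how many entries of L exceed r:
r = 3: 14, 33, 44 → 3
r = 12: 14, 33, 44 → 3
r = 15: 33, 44 → 2
r = 37: 44 → 1
r = 39: 44 → 1
r = 47: none → 0
Cross-inversions: 3 + 3 + 2 + 1 + 1 + 0 = 10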